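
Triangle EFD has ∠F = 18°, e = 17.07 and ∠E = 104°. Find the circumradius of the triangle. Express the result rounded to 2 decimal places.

R ≈ 8.80

The third angle is ∠D = 180° − ∠E − ∠F = 58.00°.
Law of sines: f = e·sin F/sin E ≈ 5.4364.
Law of sines: d = e·sin D/sin E ≈ 14.919.
Circumradius = e/(2 sin E) ≈ 8.7963.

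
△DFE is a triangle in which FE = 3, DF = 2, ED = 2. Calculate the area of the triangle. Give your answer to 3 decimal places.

Semiperimeter s = (3 + 2 + 2)/2 = 3.5.
Heron's formula: area = √(3.5·0.5·1.5·1.5) ≈ 1.9843.

1.984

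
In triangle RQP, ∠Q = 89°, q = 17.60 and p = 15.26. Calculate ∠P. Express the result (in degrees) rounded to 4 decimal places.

Law of sines: sin P = p·sin Q/q ≈ 0.86691.
Since q ≥ p, only the acute value applies: ∠P ≈ 60.10°.
Then ∠R = 180° − ∠Q − ∠P ≈ 30.90°.

60.1019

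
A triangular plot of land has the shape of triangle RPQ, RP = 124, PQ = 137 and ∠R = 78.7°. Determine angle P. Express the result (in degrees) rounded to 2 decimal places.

Law of sines: sin Q = RP·sin R/PQ ≈ 0.88756.
Since PQ ≥ RP, only the acute value applies: ∠Q ≈ 62.57°.
Then ∠P = 180° − ∠R − ∠Q ≈ 38.73°.

38.73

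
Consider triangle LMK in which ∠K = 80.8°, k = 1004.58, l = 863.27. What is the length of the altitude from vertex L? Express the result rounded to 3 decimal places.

661.375

Law of sines: sin L = l·sin K/k ≈ 0.84828.
Since k ≥ l, only the acute value applies: ∠L ≈ 58.03°.
Then ∠M = 180° − ∠K − ∠L ≈ 41.17°.
Law of sines gives m = k·sin M/sin K ≈ 669.99.
Area = ½·k·l·sin M ≈ 2.8547e+05.
The altitude from L has length 2·area/l ≈ 661.38.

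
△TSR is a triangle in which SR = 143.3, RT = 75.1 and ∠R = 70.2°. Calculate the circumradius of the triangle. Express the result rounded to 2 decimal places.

By the law of cosines, TS² = SR² + RT² − 2·SR·RT·cos R = 18884, so TS ≈ 137.42.
Area = ½·SR·RT·sin R ≈ 5062.8.
Circumradius = TS/(2 sin R) ≈ 73.027.

73.03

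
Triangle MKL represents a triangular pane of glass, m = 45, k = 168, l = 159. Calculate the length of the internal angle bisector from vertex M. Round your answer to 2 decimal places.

By the law of cosines, cos M = (k² + l² − m²) / (2·k·l) ≈ 0.96361, so ∠M ≈ 15.50°.
The bisector from M has length 2·k·l·cos(∠M/2)/(k+l) ≈ 161.88.

161.88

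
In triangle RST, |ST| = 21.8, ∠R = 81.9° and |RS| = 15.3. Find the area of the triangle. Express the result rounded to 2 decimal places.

area ≈ 135.07

Law of sines: sin T = |RS|·sin R/|ST| ≈ 0.69483.
Since |ST| ≥ |RS|, only the acute value applies: ∠T ≈ 44.01°.
Then ∠S = 180° − ∠R − ∠T ≈ 54.09°.
Law of sines gives |TR| = |ST|·sin S/sin R ≈ 17.834.
Area = ½·|ST|·|RS|·sin S ≈ 135.07.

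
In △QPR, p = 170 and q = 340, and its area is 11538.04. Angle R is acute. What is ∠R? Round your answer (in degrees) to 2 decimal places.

From area = ½·q·p·sin R, we get sin R = 2·area/(q·p) ≈ 0.39924.
Taking the acute solution, ∠R ≈ 23.53°.

23.53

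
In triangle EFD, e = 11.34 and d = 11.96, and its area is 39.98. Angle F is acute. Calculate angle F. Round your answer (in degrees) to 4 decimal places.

∠F ≈ 36.1258°

From area = ½·d·e·sin F, we get sin F = 2·area/(d·e) ≈ 0.58956.
Taking the acute solution, ∠F ≈ 36.13°.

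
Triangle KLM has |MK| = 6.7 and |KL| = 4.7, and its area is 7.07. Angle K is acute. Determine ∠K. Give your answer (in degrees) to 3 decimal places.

From area = ½·|MK|·|KL|·sin K, we get sin K = 2·area/(|MK|·|KL|) ≈ 0.44903.
Taking the acute solution, ∠K ≈ 26.68°.

26.682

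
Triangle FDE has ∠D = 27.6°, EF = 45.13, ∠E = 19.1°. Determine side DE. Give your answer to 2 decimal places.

The third angle is ∠F = 180° − ∠D − ∠E = 133.30°.
Law of sines: DE = EF·sin F/sin D ≈ 70.893.

70.89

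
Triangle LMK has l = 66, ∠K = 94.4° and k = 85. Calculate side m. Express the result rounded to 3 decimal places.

48.738

Law of sines: sin L = l·sin K/k ≈ 0.77418.
Since k ≥ l, only the acute value applies: ∠L ≈ 50.73°.
Then ∠M = 180° − ∠K − ∠L ≈ 34.87°.
Law of sines gives m = k·sin M/sin K ≈ 48.738.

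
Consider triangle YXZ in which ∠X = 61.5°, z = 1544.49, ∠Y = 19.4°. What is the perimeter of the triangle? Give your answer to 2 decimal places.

3438.67

The third angle is ∠Z = 180° − ∠Y − ∠X = 99.10°.
Law of sines: y = z·sin Y/sin Z ≈ 519.56.
Law of sines: x = z·sin X/sin Z ≈ 1374.6.
Semiperimeter s = (519.56+1374.6+1544.5)/2 = 1719.3.
Perimeter = 519.56 + 1374.6 + 1544.5 = 3438.7.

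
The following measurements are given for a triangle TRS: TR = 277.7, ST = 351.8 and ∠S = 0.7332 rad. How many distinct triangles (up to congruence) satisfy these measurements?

2

ST·sin S = 351.8·sin(0.7332 rad) ≈ 235.4.
Since ST sin S < TR < ST (235.4 < 277.7 < 351.8), two triangles exist.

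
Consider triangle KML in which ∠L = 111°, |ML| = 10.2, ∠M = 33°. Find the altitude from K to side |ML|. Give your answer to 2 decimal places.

The third angle is ∠K = 180° − ∠M − ∠L = 36.00°.
Law of sines: |LK| = |ML|·sin M/sin K ≈ 9.4513.
Law of sines: |KM| = |ML|·sin L/sin K ≈ 16.201.
Area = ½·|ML|·|LK|·sin L ≈ 45.
The altitude from K has length 2·area/|ML| ≈ 8.8235.

h_K ≈ 8.82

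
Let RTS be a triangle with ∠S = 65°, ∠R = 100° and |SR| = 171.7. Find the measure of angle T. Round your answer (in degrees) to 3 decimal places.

∠T ≈ 15.000°

The third angle is ∠T = 180° − ∠S − ∠R = 15.00°.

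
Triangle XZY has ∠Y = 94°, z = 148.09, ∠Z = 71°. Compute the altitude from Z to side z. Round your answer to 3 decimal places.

h_Z ≈ 40.438

The third angle is ∠X = 180° − ∠Z − ∠Y = 15.00°.
Law of sines: x = z·sin X/sin Z ≈ 40.537.
Law of sines: y = z·sin Y/sin Z ≈ 156.24.
Area = ½·z·x·sin Y ≈ 2994.3.
The altitude from Z has length 2·area/z ≈ 40.438.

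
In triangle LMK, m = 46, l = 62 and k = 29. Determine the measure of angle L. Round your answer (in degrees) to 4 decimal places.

By the law of cosines, cos L = (m² + k² − l²) / (2·m·k) ≈ -0.33246, so ∠L ≈ 109.42°.

∠L ≈ 109.4181°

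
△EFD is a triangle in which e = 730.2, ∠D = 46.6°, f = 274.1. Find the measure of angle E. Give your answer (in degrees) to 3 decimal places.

∠E ≈ 113.220°

By the law of cosines, d² = e² + f² − 2·e·f·cos D = 3.3328e+05, so d ≈ 577.31.
Law of cosines again: cos E = (f² + d² − e²)/(2·f·d) ≈ -0.39426, so ∠E ≈ 113.22°.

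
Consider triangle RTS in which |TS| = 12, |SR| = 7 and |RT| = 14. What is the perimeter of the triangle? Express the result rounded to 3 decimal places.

perimeter ≈ 33.000

Perimeter = 12 + 7 + 14 = 33.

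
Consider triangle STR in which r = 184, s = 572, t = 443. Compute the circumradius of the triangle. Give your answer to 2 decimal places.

356.00

By the law of cosines, cos S = (t² + r² − s²) / (2·t·r) ≈ -0.59549, so ∠S ≈ 126.55°.
Circumradius = s/(2 sin S) ≈ 356.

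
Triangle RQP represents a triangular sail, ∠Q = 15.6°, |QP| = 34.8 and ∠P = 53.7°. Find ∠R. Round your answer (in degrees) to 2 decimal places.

∠R ≈ 110.70°

The third angle is ∠R = 180° − ∠Q − ∠P = 110.70°.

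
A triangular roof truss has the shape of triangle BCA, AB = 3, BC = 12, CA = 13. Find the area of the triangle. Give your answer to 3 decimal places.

area ≈ 17.550

Semiperimeter s = (13 + 3 + 12)/2 = 14.
Heron's formula: area = √(14·1·11·2) ≈ 17.55.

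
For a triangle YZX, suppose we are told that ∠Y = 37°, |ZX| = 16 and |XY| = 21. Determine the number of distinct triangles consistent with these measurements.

|XY|·sin Y = 21·sin(37°) ≈ 12.64.
Since |XY| sin Y < |ZX| < |XY| (12.64 < 16 < 21), two triangles exist.

2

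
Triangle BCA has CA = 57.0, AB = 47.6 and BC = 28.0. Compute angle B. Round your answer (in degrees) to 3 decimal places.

By the law of cosines, cos B = (AB² + BC² − CA²) / (2·AB·BC) ≈ -0.07474, so ∠B ≈ 94.29°.

∠B ≈ 94.287°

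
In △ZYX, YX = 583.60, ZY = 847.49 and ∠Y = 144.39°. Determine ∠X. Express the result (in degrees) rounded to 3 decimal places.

21.194

By the law of cosines, XZ² = ZY² + YX² − 2·ZY·YX·cos Y = 1.863e+06, so XZ ≈ 1364.9.
Law of cosines again: cos X = (YX² + XZ² − ZY²)/(2·YX·XZ) ≈ 0.93236, so ∠X ≈ 21.19°.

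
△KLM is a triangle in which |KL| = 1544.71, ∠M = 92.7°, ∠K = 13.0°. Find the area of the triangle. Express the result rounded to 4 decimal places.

area ≈ 258655.4245

The third angle is ∠L = 180° − ∠M − ∠K = 74.30°.
Law of sines: |LM| = |KL|·sin K/sin M ≈ 347.87.
Law of sines: |MK| = |KL|·sin L/sin M ≈ 1488.7.
Area = ½·|KL|·|LM|·sin L ≈ 2.5866e+05.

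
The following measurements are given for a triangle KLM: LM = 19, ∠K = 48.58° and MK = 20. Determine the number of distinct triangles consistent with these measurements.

2

MK·sin K = 20·sin(48.58°) ≈ 15.
Since MK sin K < LM < MK (15 < 19 < 20), two triangles exist.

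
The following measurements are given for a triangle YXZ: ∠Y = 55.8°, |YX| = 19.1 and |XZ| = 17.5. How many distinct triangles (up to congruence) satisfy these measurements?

2

|YX|·sin Y = 19.1·sin(55.8°) ≈ 15.8.
Since |YX| sin Y < |XZ| < |YX| (15.8 < 17.5 < 19.1), two triangles exist.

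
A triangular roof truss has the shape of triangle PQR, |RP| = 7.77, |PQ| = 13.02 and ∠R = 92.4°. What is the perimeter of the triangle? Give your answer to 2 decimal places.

perimeter ≈ 30.92

Law of sines: sin Q = |RP|·sin R/|PQ| ≈ 0.59625.
Since |PQ| ≥ |RP|, only the acute value applies: ∠Q ≈ 36.60°.
Then ∠P = 180° − ∠R − ∠Q ≈ 51.00°.
Law of sines gives |QR| = |PQ|·sin P/sin R ≈ 10.127.
Semiperimeter s = (10.127+7.77+13.02)/2 = 15.459.
Perimeter = 10.127 + 7.77 + 13.02 = 30.917.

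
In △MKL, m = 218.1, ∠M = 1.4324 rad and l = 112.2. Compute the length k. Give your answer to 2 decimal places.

Law of sines: sin L = l·sin M/m ≈ 0.50952.
Since m ≥ l, only the acute value applies: ∠L ≈ 0.5346 rad.
Then ∠K = π − ∠M − ∠L ≈ 1.1746 rad.
Law of sines gives k = m·sin K/sin M ≈ 203.14.

203.14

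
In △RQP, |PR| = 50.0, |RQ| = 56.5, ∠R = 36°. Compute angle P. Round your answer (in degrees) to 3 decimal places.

∠P ≈ 82.638°

By the law of cosines, |QP|² = |PR|² + |RQ|² − 2·|PR|·|RQ|·cos R = 1121.3, so |QP| ≈ 33.486.
Law of cosines again: cos P = (|QP|² + |PR|² − |RQ|²)/(2·|QP|·|PR|) ≈ 0.12813, so ∠P ≈ 82.64°.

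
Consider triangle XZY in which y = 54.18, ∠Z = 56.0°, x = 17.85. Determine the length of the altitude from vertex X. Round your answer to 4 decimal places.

By the law of cosines, z² = y² + x² − 2·y·x·cos Z = 2172.5, so z ≈ 46.61.
Area = ½·y·x·sin Z ≈ 400.89.
The altitude from X has length 2·area/x ≈ 44.917.

44.9173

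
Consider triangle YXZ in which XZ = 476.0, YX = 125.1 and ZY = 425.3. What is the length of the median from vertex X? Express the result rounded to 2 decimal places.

Median from X: ½√(2·YX² + 2·XZ² − ZY²) ≈ 275.49.

275.49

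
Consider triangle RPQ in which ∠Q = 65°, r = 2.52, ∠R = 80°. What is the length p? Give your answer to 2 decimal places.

The third angle is ∠P = 180° − ∠Q − ∠R = 35.00°.
Law of sines: p = r·sin P/sin R ≈ 1.4677.

1.47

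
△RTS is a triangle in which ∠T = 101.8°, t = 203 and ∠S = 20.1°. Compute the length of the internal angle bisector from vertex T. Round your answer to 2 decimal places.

The third angle is ∠R = 180° − ∠T − ∠S = 58.10°.
Law of sines: r = t·sin R/sin T ≈ 176.06.
Law of sines: s = t·sin S/sin T ≈ 71.269.
The bisector from T has length 2·s·r·cos(∠T/2)/(s+r) ≈ 63.992.

t_T ≈ 63.99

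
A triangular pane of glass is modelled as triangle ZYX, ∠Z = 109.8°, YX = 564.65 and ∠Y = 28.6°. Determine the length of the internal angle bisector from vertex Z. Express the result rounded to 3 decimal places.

191.965

The third angle is ∠X = 180° − ∠Z − ∠Y = 41.60°.
Law of sines: XZ = YX·sin Y/sin Z ≈ 287.28.
Law of sines: ZY = YX·sin X/sin Z ≈ 398.44.
The bisector from Z has length 2·XZ·ZY·cos(∠Z/2)/(XZ+ZY) ≈ 191.96.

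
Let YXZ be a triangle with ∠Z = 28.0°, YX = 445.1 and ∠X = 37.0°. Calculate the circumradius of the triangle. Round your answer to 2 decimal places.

The third angle is ∠Y = 180° − ∠X − ∠Z = 115.00°.
Law of sines: XZ = YX·sin Y/sin Z ≈ 859.26.
Law of sines: ZY = YX·sin X/sin Z ≈ 570.57.
Circumradius = YX/(2 sin Z) ≈ 474.04.

R ≈ 474.04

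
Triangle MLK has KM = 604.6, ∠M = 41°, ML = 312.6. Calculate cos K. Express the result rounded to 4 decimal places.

cos K ≈ 0.8739

By the law of cosines, LK² = KM² + ML² − 2·KM·ML·cos M = 1.7798e+05, so LK ≈ 421.88.
Law of cosines again: cos K = (LK² + KM² − ML²)/(2·LK·KM) ≈ 0.87389, so ∠K ≈ 29.09°.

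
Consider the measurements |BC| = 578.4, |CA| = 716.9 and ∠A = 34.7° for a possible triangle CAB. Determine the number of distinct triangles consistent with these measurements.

2

|CA|·sin A = 716.9·sin(34.7°) ≈ 408.1.
Since |CA| sin A < |BC| < |CA| (408.1 < 578.4 < 716.9), two triangles exist.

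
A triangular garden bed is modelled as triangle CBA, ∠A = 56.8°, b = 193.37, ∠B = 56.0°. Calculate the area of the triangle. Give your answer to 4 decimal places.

area ≈ 17395.7674

The third angle is ∠C = 180° − ∠B − ∠A = 67.20°.
Law of sines: c = b·sin C/sin B ≈ 215.02.
Law of sines: a = b·sin A/sin B ≈ 195.17.
Area = ½·b·c·sin A ≈ 17396.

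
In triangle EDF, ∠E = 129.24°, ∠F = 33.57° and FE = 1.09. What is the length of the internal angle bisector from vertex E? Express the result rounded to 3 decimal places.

The third angle is ∠D = 180° − ∠F − ∠E = 17.19°.
Law of sines: DF = FE·sin E/sin D ≈ 2.8565.
Law of sines: ED = FE·sin F/sin D ≈ 2.0394.
The bisector from E has length 2·FE·ED·cos(∠E/2)/(FE+ED) ≈ 0.60893.

t_E ≈ 0.609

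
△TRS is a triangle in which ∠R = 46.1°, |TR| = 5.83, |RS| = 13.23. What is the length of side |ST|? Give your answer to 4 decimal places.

10.1023

By the law of cosines, |ST|² = |TR|² + |RS|² − 2·|TR|·|RS|·cos R = 102.06, so |ST| ≈ 10.102.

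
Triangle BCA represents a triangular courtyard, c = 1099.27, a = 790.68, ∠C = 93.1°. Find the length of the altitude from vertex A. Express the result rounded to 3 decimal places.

Law of sines: sin A = a·sin C/c ≈ 0.71822.
Since c ≥ a, only the acute value applies: ∠A ≈ 45.91°.
Then ∠B = 180° − ∠C − ∠A ≈ 40.99°.
Law of sines gives b = c·sin B/sin C ≈ 722.13.
Area = ½·c·a·sin B ≈ 2.8507e+05.
The altitude from A has length 2·area/a ≈ 721.07.

h_A ≈ 721.069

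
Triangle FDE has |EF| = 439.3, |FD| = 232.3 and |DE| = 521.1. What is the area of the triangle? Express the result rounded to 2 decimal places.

Semiperimeter s = (521.1 + 439.3 + 232.3)/2 = 596.35.
Heron's formula: area = √(596.35·75.25·157.05·364.05) ≈ 50653.

50652.79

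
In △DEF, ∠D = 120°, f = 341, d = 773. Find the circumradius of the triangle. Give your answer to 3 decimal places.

R ≈ 446.292

Law of sines: sin F = f·sin D/d ≈ 0.38204.
Since d ≥ f, only the acute value applies: ∠F ≈ 22.46°.
Then ∠E = 180° − ∠D − ∠F ≈ 37.54°.
Law of sines gives e = d·sin E/sin D ≈ 543.87.
Circumradius = d/(2 sin D) ≈ 446.29.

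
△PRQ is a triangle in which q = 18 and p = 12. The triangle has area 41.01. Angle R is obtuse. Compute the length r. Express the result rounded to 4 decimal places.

From area = ½·q·p·sin R, we get sin R = 2·area/(q·p) ≈ 0.37972.
Taking the obtuse solution, ∠R ≈ 157.68°.
Law of cosines then gives r ≈ 29.456.

29.4558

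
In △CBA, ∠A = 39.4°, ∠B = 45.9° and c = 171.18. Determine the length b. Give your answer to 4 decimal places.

The third angle is ∠C = 180° − ∠B − ∠A = 94.70°.
Law of sines: b = c·sin B/sin C ≈ 123.34.

123.3436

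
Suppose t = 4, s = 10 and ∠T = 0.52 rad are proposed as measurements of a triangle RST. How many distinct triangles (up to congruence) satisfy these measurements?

s·sin T = 10·sin(0.52 rad) ≈ 4.969.
Since t = 4 < 4.969 = s sin T, no triangle exists.

0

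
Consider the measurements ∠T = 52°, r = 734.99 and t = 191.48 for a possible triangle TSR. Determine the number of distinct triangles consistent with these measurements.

0

r·sin T = 734.99·sin(52°) ≈ 579.2.
Since t = 191.48 < 579.2 = r sin T, no triangle exists.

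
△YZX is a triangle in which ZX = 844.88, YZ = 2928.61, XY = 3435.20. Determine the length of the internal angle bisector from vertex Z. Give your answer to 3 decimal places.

650.965

By the law of cosines, cos Z = (YZ² + ZX² − XY²) / (2·YZ·ZX) ≈ -0.50721, so ∠Z ≈ 120.48°.
The bisector from Z has length 2·YZ·ZX·cos(∠Z/2)/(YZ+ZX) ≈ 650.97.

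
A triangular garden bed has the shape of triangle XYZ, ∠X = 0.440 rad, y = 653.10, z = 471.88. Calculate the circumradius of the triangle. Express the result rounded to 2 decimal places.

By the law of cosines, x² = y² + z² − 2·y·z·cos X = 91549, so x ≈ 302.57.
Area = ½·y·z·sin X ≈ 65634.
Circumradius = x/(2 sin X) ≈ 355.18.

355.18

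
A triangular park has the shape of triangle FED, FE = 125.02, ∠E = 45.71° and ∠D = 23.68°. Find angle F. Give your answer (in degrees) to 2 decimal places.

The third angle is ∠F = 180° − ∠E − ∠D = 110.61°.

110.61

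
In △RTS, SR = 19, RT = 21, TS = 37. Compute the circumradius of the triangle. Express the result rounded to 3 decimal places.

26.291

By the law of cosines, cos R = (SR² + RT² − TS²) / (2·SR·RT) ≈ -0.71053, so ∠R ≈ 135.28°.
Circumradius = TS/(2 sin R) ≈ 26.291.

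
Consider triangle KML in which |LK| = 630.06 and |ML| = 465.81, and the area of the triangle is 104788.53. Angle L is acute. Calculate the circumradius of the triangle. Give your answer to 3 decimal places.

From area = ½·|ML|·|LK|·sin L, we get sin L = 2·area/(|ML|·|LK|) ≈ 0.71409.
Taking the acute solution, ∠L ≈ 0.795 rad.
Law of cosines then gives |KM| ≈ 450.6.
Circumradius = |KM|/(2 sin L) ≈ 315.51.

R ≈ 315.506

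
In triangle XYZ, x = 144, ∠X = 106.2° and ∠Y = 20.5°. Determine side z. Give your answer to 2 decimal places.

120.23

The third angle is ∠Z = 180° − ∠X − ∠Y = 53.30°.
Law of sines: z = x·sin Z/sin X ≈ 120.23.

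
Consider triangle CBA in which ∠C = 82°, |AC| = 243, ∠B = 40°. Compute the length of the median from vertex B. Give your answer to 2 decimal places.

m_B ≈ 326.65

The third angle is ∠A = 180° − ∠C − ∠B = 58.00°.
Law of sines: |BA| = |AC|·sin C/sin B ≈ 374.36.
Law of sines: |CB| = |AC|·sin A/sin B ≈ 320.6.
Median from B: ½√(2·|CB|² + 2·|BA|² − |AC|²) ≈ 326.65.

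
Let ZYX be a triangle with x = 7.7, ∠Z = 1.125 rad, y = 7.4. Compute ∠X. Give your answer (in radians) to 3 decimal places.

By the law of cosines, z² = y² + x² − 2·y·x·cos Z = 64.913, so z ≈ 8.0569.
Law of cosines again: cos X = (z² + y² − x²)/(2·z·y) ≈ 0.50639, so ∠X ≈ 1.040 rad.

∠X ≈ 1.040 rad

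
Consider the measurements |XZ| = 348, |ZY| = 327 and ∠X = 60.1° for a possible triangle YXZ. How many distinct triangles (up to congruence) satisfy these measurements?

2

|XZ|·sin X = 348·sin(60.1°) ≈ 301.7.
Since |XZ| sin X < |ZY| < |XZ| (301.7 < 327 < 348), two triangles exist.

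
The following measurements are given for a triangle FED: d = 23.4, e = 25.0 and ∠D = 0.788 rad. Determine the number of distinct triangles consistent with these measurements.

2

e·sin D = 25.0·sin(0.788 rad) ≈ 17.72.
Since e sin D < d < e (17.72 < 23.4 < 25.0), two triangles exist.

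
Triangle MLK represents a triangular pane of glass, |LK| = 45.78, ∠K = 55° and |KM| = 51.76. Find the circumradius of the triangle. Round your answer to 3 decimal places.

By the law of cosines, |ML|² = |LK|² + |KM|² − 2·|LK|·|KM|·cos K = 2056.6, so |ML| ≈ 45.35.
Area = ½·|LK|·|KM|·sin K ≈ 970.52.
Circumradius = |ML|/(2 sin K) ≈ 27.681.

R ≈ 27.681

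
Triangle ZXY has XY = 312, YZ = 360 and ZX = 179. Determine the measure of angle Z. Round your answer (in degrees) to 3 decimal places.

∠Z ≈ 60.073°

By the law of cosines, cos Z = (YZ² + ZX² − XY²) / (2·YZ·ZX) ≈ 0.49889, so ∠Z ≈ 60.07°.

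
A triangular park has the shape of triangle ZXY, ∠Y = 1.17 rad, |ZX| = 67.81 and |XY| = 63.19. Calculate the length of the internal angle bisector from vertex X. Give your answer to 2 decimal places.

Law of sines: sin Z = |XY|·sin Y/|ZX| ≈ 0.85802.
Since |ZX| ≥ |XY|, only the acute value applies: ∠Z ≈ 1.031 rad.
Then ∠X = π − ∠Y − ∠Z ≈ 0.940 rad.
Law of sines gives |YZ| = |ZX|·sin X/sin Y ≈ 59.482.
The bisector from X has length 2·|ZX|·|XY|·cos(∠X/2)/(|ZX|+|XY|) ≈ 58.322.

t_X ≈ 58.32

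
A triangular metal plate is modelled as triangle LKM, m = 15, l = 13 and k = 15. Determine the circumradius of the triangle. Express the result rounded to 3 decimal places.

8.322

By the law of cosines, cos L = (k² + m² − l²) / (2·k·m) ≈ 0.62444, so ∠L ≈ 51.36°.
Circumradius = l/(2 sin L) ≈ 8.3219.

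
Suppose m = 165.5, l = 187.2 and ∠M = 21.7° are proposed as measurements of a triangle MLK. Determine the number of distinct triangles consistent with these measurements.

2

l·sin M = 187.2·sin(21.7°) ≈ 69.22.
Since l sin M < m < l (69.22 < 165.5 < 187.2), two triangles exist.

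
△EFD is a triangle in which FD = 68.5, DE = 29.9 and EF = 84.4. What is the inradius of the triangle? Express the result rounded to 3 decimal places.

Semiperimeter s = (68.5 + 29.9 + 84.4)/2 = 91.4.
Heron's formula: area = √(91.4·22.9·61.5·7) ≈ 949.24.
Inradius = area/s = 949.24/91.4 ≈ 10.386.

10.386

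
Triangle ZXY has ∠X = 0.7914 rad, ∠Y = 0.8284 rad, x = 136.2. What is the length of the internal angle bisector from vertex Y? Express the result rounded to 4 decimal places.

The third angle is ∠Z = π − ∠X − ∠Y = 1.5218 rad.
Law of sines: z = x·sin Z/sin X ≈ 191.24.
Law of sines: y = x·sin Y/sin X ≈ 141.08.
The bisector from Y has length 2·z·x·cos(∠Y/2)/(z+x) ≈ 145.64.

145.6410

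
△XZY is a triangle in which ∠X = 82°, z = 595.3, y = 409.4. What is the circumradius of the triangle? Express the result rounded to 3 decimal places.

By the law of cosines, x² = z² + y² − 2·z·y·cos X = 4.5415e+05, so x ≈ 673.91.
Area = ½·z·y·sin X ≈ 1.2067e+05.
Circumradius = x/(2 sin X) ≈ 340.27.

340.266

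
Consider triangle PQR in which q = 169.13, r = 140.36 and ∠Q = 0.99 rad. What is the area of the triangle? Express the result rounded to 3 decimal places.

Law of sines: sin R = r·sin Q/q ≈ 0.69381.
Since q ≥ r, only the acute value applies: ∠R ≈ 0.767 rad.
Then ∠P = π − ∠Q − ∠R ≈ 1.385 rad.
Law of sines gives p = q·sin P/sin Q ≈ 198.81.
Area = ½·q·r·sin P ≈ 11665.

area ≈ 11664.872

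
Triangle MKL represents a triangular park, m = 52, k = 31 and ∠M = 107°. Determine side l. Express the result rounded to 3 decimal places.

33.658

Law of sines: sin K = k·sin M/m ≈ 0.57010.
Since m ≥ k, only the acute value applies: ∠K ≈ 34.76°.
Then ∠L = 180° − ∠M − ∠K ≈ 38.24°.
Law of sines gives l = m·sin L/sin M ≈ 33.658.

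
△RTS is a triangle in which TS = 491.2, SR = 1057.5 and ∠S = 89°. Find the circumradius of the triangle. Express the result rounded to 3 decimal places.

579.194

By the law of cosines, RT² = TS² + SR² − 2·TS·SR·cos S = 1.3415e+06, so RT ≈ 1158.2.
Area = ½·TS·SR·sin S ≈ 2.5968e+05.
Circumradius = RT/(2 sin S) ≈ 579.19.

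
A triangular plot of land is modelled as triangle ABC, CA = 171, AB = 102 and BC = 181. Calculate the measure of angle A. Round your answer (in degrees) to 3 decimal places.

78.619

By the law of cosines, cos A = (CA² + AB² − BC²) / (2·CA·AB) ≈ 0.19734, so ∠A ≈ 78.62°.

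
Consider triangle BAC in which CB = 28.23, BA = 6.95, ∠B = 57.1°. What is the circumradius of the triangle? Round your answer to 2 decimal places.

14.97

By the law of cosines, AC² = CB² + BA² − 2·CB·BA·cos B = 632.1, so AC ≈ 25.142.
Area = ½·CB·BA·sin B ≈ 82.366.
Circumradius = AC/(2 sin B) ≈ 14.972.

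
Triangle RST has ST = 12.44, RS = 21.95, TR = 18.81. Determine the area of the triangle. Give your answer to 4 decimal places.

Semiperimeter s = (12.44 + 18.81 + 21.95)/2 = 26.6.
Heron's formula: area = √(26.6·14.16·7.79·4.65) ≈ 116.81.

area ≈ 116.8067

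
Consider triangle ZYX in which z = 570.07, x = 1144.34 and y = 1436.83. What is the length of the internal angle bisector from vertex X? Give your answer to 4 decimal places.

By the law of cosines, cos X = (z² + y² − x²) / (2·z·y) ≈ 0.65923, so ∠X ≈ 48.76°.
The bisector from X has length 2·z·y·cos(∠X/2)/(z+y) ≈ 743.49.

743.4923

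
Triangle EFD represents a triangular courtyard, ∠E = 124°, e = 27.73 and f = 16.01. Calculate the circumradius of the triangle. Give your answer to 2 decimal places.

Law of sines: sin F = f·sin E/e ≈ 0.47865.
Since e ≥ f, only the acute value applies: ∠F ≈ 28.60°.
Then ∠D = 180° − ∠E − ∠F ≈ 27.40°.
Law of sines gives d = e·sin D/sin E ≈ 15.394.
Circumradius = e/(2 sin E) ≈ 16.724.

16.72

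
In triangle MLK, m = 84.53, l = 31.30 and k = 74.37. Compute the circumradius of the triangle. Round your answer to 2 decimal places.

By the law of cosines, cos M = (l² + k² − m²) / (2·l·k) ≈ -0.13634, so ∠M ≈ 97.84°.
Circumradius = m/(2 sin M) ≈ 42.663.

42.66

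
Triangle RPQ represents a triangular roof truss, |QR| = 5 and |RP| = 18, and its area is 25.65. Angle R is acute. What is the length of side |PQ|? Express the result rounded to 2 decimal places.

From area = ½·|QR|·|RP|·sin R, we get sin R = 2·area/(|QR|·|RP|) ≈ 0.57000.
Taking the acute solution, ∠R ≈ 0.607 rad.
Law of cosines then gives |PQ| ≈ 14.181.

14.18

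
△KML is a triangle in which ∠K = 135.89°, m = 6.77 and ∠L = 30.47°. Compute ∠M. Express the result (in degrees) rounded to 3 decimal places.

∠M ≈ 13.640°

The third angle is ∠M = 180° − ∠L − ∠K = 13.64°.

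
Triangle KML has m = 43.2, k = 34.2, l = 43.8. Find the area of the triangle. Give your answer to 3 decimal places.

area ≈ 683.861

Semiperimeter s = (34.2 + 43.2 + 43.8)/2 = 60.6.
Heron's formula: area = √(60.6·26.4·17.4·16.8) ≈ 683.86.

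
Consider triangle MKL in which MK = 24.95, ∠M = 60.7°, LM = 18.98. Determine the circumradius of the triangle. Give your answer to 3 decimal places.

By the law of cosines, KL² = LM² + MK² − 2·LM·MK·cos M = 519.25, so KL ≈ 22.787.
Area = ½·LM·MK·sin M ≈ 206.48.
Circumradius = KL/(2 sin M) ≈ 13.065.

R ≈ 13.065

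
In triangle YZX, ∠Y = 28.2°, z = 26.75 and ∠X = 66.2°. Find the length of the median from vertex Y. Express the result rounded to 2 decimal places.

The third angle is ∠Z = 180° − ∠X − ∠Y = 85.60°.
Law of sines: y = z·sin Y/sin Z ≈ 12.678.
Law of sines: x = z·sin X/sin Z ≈ 24.548.
Median from Y: ½√(2·z² + 2·x² − y²) ≈ 24.877.

24.88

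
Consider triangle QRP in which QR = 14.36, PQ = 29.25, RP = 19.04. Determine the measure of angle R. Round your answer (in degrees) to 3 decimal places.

By the law of cosines, cos R = (QR² + RP² − PQ²) / (2·QR·RP) ≈ -0.52454, so ∠R ≈ 121.64°.

∠R ≈ 121.637°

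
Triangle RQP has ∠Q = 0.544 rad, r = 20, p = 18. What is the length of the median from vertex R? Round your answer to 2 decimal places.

By the law of cosines, q² = p² + r² − 2·p·r·cos Q = 107.94, so q ≈ 10.389.
Median from R: ½√(2·q² + 2·p² − r²) ≈ 10.769.

10.77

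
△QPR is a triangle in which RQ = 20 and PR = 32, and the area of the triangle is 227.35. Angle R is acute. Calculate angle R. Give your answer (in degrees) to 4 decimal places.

∠R ≈ 45.2731°

From area = ½·PR·RQ·sin R, we get sin R = 2·area/(PR·RQ) ≈ 0.71047.
Taking the acute solution, ∠R ≈ 45.27°.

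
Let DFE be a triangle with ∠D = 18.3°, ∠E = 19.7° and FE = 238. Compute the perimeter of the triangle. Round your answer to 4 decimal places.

The third angle is ∠F = 180° − ∠E − ∠D = 142.00°.
Law of sines: ED = FE·sin F/sin D ≈ 466.66.
Law of sines: DF = FE·sin E/sin D ≈ 255.51.
Semiperimeter s = (238+466.66+255.51)/2 = 480.09.
Perimeter = 238 + 466.66 + 255.51 = 960.17.

perimeter ≈ 960.1705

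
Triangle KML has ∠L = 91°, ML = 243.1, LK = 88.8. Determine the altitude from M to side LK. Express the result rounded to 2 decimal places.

243.06

By the law of cosines, KM² = ML² + LK² − 2·ML·LK·cos L = 67737, so KM ≈ 260.26.
Area = ½·ML·LK·sin L ≈ 10792.
The altitude from M has length 2·area/LK ≈ 243.06.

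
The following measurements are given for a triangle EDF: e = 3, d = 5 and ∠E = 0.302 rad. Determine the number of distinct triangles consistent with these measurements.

2

d·sin E = 5·sin(0.302 rad) ≈ 1.487.
Since d sin E < e < d (1.487 < 3 < 5), two triangles exist.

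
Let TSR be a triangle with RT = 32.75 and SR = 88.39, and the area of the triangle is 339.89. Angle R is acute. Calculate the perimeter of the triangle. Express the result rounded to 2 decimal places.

From area = ½·SR·RT·sin R, we get sin R = 2·area/(SR·RT) ≈ 0.23483.
Taking the acute solution, ∠R ≈ 13.58°.
Law of cosines then gives TS ≈ 57.076.
Perimeter = 88.39 + 32.75 + 57.076 = 178.22.

178.22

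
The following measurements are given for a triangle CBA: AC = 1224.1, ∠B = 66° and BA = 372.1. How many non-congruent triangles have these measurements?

BA·sin B = 372.1·sin(66°) ≈ 339.9.
Since AC ≥ BA, exactly one triangle exists.

1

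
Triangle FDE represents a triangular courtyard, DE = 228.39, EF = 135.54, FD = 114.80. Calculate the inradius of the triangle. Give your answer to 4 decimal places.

Semiperimeter s = (228.39 + 135.54 + 114.8)/2 = 239.36.
Heron's formula: area = √(239.36·10.975·103.82·124.56) ≈ 5828.8.
Inradius = area/s = 5828.8/239.36 ≈ 24.351.

24.3512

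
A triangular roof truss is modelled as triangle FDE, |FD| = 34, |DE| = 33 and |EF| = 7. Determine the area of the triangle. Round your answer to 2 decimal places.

115.41

Semiperimeter s = (33 + 7 + 34)/2 = 37.
Heron's formula: area = √(37·4·30·3) ≈ 115.41.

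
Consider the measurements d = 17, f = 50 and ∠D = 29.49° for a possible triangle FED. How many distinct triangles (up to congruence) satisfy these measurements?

f·sin D = 50·sin(29.49°) ≈ 24.61.
Since d = 17 < 24.61 = f sin D, no triangle exists.

0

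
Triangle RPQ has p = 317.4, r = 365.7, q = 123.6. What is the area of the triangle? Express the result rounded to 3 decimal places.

19108.716

Semiperimeter s = (365.7 + 317.4 + 123.6)/2 = 403.35.
Heron's formula: area = √(403.35·37.65·85.95·279.75) ≈ 19109.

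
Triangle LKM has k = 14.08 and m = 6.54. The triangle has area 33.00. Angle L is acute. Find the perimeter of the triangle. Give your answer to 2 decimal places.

From area = ½·k·m·sin L, we get sin L = 2·area/(k·m) ≈ 0.71674.
Taking the acute solution, ∠L ≈ 45.79°.
Law of cosines then gives l ≈ 10.611.
Perimeter = 10.611 + 14.08 + 6.54 = 31.231.

perimeter ≈ 31.23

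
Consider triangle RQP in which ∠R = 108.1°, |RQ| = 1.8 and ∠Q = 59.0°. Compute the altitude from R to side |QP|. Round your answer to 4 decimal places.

h_R ≈ 1.5429

The third angle is ∠P = 180° − ∠R − ∠Q = 12.90°.
Law of sines: |QP| = |RQ|·sin R/sin P ≈ 7.6637.
Law of sines: |PR| = |RQ|·sin Q/sin P ≈ 6.9111.
Area = ½·|RQ|·|QP|·sin Q ≈ 5.9122.
The altitude from R has length 2·area/|QP| ≈ 1.5429.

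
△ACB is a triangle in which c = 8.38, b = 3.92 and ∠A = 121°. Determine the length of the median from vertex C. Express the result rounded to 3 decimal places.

By the law of cosines, a² = c² + b² − 2·c·b·cos A = 119.43, so a ≈ 10.928.
Median from C: ½√(2·b² + 2·a² − c²) ≈ 7.0598.

m_C ≈ 7.060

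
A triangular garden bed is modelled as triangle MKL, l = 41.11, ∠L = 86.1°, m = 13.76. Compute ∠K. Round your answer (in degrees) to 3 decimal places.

Law of sines: sin M = m·sin L/l ≈ 0.33394.
Since l ≥ m, only the acute value applies: ∠M ≈ 19.51°.
Then ∠K = 180° − ∠L − ∠M ≈ 74.39°.

74.392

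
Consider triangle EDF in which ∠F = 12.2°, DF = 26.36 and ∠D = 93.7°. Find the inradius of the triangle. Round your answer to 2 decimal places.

r ≈ 2.56

The third angle is ∠E = 180° − ∠D − ∠F = 74.10°.
Law of sines: FE = DF·sin D/sin E ≈ 27.351.
Law of sines: ED = DF·sin F/sin E ≈ 5.7921.
Area = ½·DF·FE·sin F ≈ 76.181.
Semiperimeter s = (26.36+27.351+5.7921)/2 = 29.752.
Inradius = area/s = 76.181/29.752 ≈ 2.5606.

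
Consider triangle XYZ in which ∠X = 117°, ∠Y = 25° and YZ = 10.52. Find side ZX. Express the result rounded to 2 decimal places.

4.99

The third angle is ∠Z = 180° − ∠X − ∠Y = 38.00°.
Law of sines: ZX = YZ·sin Y/sin X ≈ 4.9898.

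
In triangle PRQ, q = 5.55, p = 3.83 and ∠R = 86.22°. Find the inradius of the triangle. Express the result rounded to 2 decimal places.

1.33

By the law of cosines, r² = q² + p² − 2·q·p·cos R = 42.669, so r ≈ 6.5321.
Area = ½·q·p·sin R ≈ 10.605.
Semiperimeter s = (3.83+6.5321+5.55)/2 = 7.9561.
Inradius = area/s = 10.605/7.9561 ≈ 1.333.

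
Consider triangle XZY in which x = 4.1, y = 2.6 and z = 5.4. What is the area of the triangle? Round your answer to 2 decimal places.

Semiperimeter s = (4.1 + 5.4 + 2.6)/2 = 6.05.
Heron's formula: area = √(6.05·1.95·0.65·3.45) ≈ 5.1435.

5.14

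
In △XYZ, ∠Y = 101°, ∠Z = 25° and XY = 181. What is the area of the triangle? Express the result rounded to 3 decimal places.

The third angle is ∠X = 180° − ∠Y − ∠Z = 54.00°.
Law of sines: YZ = XY·sin X/sin Z ≈ 346.49.
Law of sines: ZX = XY·sin Y/sin Z ≈ 420.41.
Area = ½·XY·YZ·sin Y ≈ 30781.

30781.028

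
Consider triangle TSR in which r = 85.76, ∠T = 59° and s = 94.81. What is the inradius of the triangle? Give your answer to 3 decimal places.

By the law of cosines, t² = s² + r² − 2·s·r·cos T = 7968.3, so t ≈ 89.265.
Area = ½·s·r·sin T ≈ 3484.8.
Semiperimeter p = (89.265+94.81+85.76)/2 = 134.92.
Inradius = area/p = 3484.8/134.92 ≈ 25.829.

25.829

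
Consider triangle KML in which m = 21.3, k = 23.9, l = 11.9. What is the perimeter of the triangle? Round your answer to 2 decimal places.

Perimeter = 23.9 + 21.3 + 11.9 = 57.1.

57.10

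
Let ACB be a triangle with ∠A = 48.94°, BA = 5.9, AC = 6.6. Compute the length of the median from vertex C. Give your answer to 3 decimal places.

By the law of cosines, CB² = BA² + AC² − 2·BA·AC·cos A = 27.215, so CB ≈ 5.2168.
Median from C: ½√(2·AC² + 2·CB² − BA²) ≈ 5.1657.

m_C ≈ 5.166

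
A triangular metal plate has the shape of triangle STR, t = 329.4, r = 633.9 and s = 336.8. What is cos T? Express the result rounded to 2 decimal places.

By the law of cosines, cos T = (r² + s² − t²) / (2·r·s) ≈ 0.95261, so ∠T ≈ 17.71°.

cos T ≈ 0.95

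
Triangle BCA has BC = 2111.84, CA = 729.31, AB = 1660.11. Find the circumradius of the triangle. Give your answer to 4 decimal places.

1206.6778

By the law of cosines, cos B = (AB² + BC² − CA²) / (2·AB·BC) ≈ 0.95325, so ∠B ≈ 17.59°.
Circumradius = CA/(2 sin B) ≈ 1206.7.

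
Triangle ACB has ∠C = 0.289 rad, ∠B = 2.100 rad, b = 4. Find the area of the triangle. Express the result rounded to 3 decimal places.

The third angle is ∠A = π − ∠C − ∠B = 0.753 rad.
Law of sines: a = b·sin A/sin B ≈ 3.1674.
Law of sines: c = b·sin C/sin B ≈ 1.3206.
Area = ½·b·a·sin C ≈ 1.8054.

area ≈ 1.805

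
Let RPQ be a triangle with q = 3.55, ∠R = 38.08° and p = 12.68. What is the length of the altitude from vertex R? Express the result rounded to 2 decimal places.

By the law of cosines, r² = p² + q² − 2·p·q·cos R = 102.52, so r ≈ 10.125.
Area = ½·p·q·sin R ≈ 13.881.
The altitude from R has length 2·area/r ≈ 2.742.

h_R ≈ 2.74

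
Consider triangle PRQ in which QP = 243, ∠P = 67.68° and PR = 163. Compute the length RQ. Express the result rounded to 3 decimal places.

By the law of cosines, RQ² = QP² + PR² − 2·QP·PR·cos P = 55533, so RQ ≈ 235.65.

235.654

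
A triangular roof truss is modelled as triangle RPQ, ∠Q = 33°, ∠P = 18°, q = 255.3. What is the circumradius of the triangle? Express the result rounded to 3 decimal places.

234.375

The third angle is ∠R = 180° − ∠P − ∠Q = 129.00°.
Law of sines: r = q·sin R/sin Q ≈ 364.29.
Law of sines: p = q·sin P/sin Q ≈ 144.85.
Circumradius = q/(2 sin Q) ≈ 234.38.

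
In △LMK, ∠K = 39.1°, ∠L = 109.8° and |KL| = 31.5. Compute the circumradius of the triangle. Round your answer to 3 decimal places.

R ≈ 30.492

The third angle is ∠M = 180° − ∠K − ∠L = 31.10°.
Law of sines: |MK| = |KL|·sin L/sin M ≈ 57.378.
Law of sines: |LM| = |KL|·sin K/sin M ≈ 38.461.
Circumradius = |KL|/(2 sin M) ≈ 30.492.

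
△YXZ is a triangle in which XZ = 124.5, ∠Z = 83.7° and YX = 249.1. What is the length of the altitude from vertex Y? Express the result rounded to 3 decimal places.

228.462

Law of sines: sin Y = XZ·sin Z/YX ≈ 0.49678.
Since YX ≥ XZ, only the acute value applies: ∠Y ≈ 29.79°.
Then ∠X = 180° − ∠Z − ∠Y ≈ 66.51°.
Law of sines gives ZY = YX·sin X/sin Z ≈ 229.85.
Area = ½·YX·XZ·sin X ≈ 14222.
The altitude from Y has length 2·area/XZ ≈ 228.46.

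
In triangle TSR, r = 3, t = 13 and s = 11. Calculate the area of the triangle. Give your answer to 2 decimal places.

13.31

Semiperimeter p = (13 + 11 + 3)/2 = 13.5.
Heron's formula: area = √(13.5·0.5·2.5·10.5) ≈ 13.311.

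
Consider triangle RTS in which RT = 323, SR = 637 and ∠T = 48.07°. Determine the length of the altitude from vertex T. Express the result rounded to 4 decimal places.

Law of sines: sin S = RT·sin T/SR ≈ 0.37724.
Since SR ≥ RT, only the acute value applies: ∠S ≈ 22.16°.
Then ∠R = 180° − ∠T − ∠S ≈ 109.77°.
Law of sines gives TS = SR·sin R/sin T ≈ 805.77.
Area = ½·SR·RT·sin R ≈ 96813.
The altitude from T has length 2·area/SR ≈ 303.97.

h_T ≈ 303.9667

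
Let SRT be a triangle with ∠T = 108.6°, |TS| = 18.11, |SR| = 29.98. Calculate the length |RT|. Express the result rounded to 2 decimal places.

Law of sines: sin R = |TS|·sin T/|SR| ≈ 0.57252.
Since |SR| ≥ |TS|, only the acute value applies: ∠R ≈ 34.93°.
Then ∠S = 180° − ∠T − ∠R ≈ 36.47°.
Law of sines gives |RT| = |SR|·sin S/sin T ≈ 18.804.

18.80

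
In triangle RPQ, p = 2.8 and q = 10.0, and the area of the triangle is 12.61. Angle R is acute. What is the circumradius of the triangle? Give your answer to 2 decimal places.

5.07

From area = ½·p·q·sin R, we get sin R = 2·area/(p·q) ≈ 0.90071.
Taking the acute solution, ∠R ≈ 64.25°.
Law of cosines then gives r ≈ 9.1385.
Circumradius = r/(2 sin R) ≈ 5.0729.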